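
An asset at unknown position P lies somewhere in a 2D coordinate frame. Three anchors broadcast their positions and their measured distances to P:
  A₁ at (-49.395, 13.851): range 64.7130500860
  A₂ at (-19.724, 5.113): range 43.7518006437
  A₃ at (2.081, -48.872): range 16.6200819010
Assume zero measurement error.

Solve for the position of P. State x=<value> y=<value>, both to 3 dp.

x=-10.103 y=-37.568

eq1: (x + 49.395)² + (y − 13.851)² = 64.7130500860²
eq2: (x + 19.724)² + (y − 5.113)² = 43.7518006437²
eq3: (x − 2.081)² + (y + 48.872)² = 16.6200819010²
eq3−eq2, eq3−eq1 (x²,y² cancel):
  -43.610·x + 107.970·y = -3615.616937
  -102.952·x + 125.446·y = -3672.638448
det = -43.610·125.446 − 107.970·-102.952 = 5645.027380
x = (-3615.616937·125.446 − 107.970·-3672.638448) / 5645.027380 = -10.102681
y = (-43.610·-3672.638448 − -3615.616937·-102.952) / 5645.027380 = -37.567795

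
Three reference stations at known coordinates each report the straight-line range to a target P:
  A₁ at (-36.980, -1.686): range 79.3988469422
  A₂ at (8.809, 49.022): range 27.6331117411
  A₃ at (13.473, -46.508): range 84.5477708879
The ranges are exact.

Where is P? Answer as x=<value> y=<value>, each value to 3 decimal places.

x=33.043 y=35.744

eq1: (x + 36.980)² + (y + 1.686)² = 79.3988469422²
eq2: (x − 8.809)² + (y − 49.022)² = 27.6331117411²
eq3: (x − 13.473)² + (y + 46.508)² = 84.5477708879²
eq3−eq1, eq3−eq2 (x²,y² cancel):
  -100.906·x + 89.644·y = -130.004131
  -9.328·x + 191.060·y = 6520.975870
det = -100.906·191.060 − 89.644·-9.328 = -18442.901128
x = (-130.004131·191.060 − 89.644·6520.975870) / -18442.901128 = 33.042792
y = (-100.906·6520.975870 − -130.004131·-9.328) / -18442.901128 = 35.743740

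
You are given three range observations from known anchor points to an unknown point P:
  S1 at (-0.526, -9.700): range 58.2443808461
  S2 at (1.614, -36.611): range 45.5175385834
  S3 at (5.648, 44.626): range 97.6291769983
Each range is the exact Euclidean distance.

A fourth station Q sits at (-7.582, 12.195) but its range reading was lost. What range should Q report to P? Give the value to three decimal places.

78.032

eq1: (x + 0.526)² + (y + 9.700)² = 58.2443808461²
eq2: (x − 1.614)² + (y + 36.611)² = 45.5175385834²
eq3: (x − 5.648)² + (y − 44.626)² = 97.6291769983²
eq3−eq2, eq3−eq1 (x²,y² cancel):
  -8.068·x − 162.474·y = 6779.200420
  -12.348·x − 108.652·y = 4210.035197
det = -8.068·-108.652 − -162.474·-12.348 = -1129.624616
x = (6779.200420·-108.652 − -162.474·4210.035197) / -1129.624616 = 46.522026
y = (-8.068·4210.035197 − 6779.200420·-12.348) / -1129.624616 = -44.034985
|P − Q| = √((46.522026 − -7.582)² + (-44.034985 − 12.195)²) = 78.032409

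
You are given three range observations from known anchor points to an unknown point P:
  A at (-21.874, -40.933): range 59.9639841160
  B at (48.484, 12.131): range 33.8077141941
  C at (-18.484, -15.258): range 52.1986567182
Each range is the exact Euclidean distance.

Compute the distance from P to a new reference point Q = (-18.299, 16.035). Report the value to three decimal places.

eq1: (x + 21.874)² + (y + 40.933)² = 59.9639841160²
eq2: (x − 48.484)² + (y − 12.131)² = 33.8077141941²
eq3: (x + 18.484)² + (y + 15.258)² = 52.1986567182²
eq3−eq2, eq3−eq1 (x²,y² cancel):
  133.936·x + 54.778·y = 3505.132821
  -6.780·x − 51.350·y = 708.537917
det = 133.936·-51.350 − 54.778·-6.780 = -6506.218760
x = (3505.132821·-51.350 − 54.778·708.537917) / -6506.218760 = 33.629496
y = (133.936·708.537917 − 3505.132821·-6.780) / -6506.218760 = -18.238479
|P − Q| = √((33.629496 − -18.299)² + (-18.238479 − 16.035)²) = 62.219290

62.219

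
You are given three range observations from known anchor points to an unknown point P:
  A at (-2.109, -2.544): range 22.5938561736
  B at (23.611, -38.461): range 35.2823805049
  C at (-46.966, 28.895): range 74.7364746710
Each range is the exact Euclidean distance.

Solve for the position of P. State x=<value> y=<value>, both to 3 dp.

x=20.472 y=-3.319

eq1: (x + 2.109)² + (y + 2.544)² = 22.5938561736²
eq2: (x − 23.611)² + (y + 38.461)² = 35.2823805049²
eq3: (x + 46.966)² + (y − 28.895)² = 74.7364746710²
eq2−eq3, eq2−eq1 (x²,y² cancel):
  -141.154·x + 134.712·y = -3336.695933
  -51.440·x + 71.834·y = -1291.443988
det = -141.154·71.834 − 134.712·-51.440 = -3210.071156
x = (-3336.695933·71.834 − 134.712·-1291.443988) / -3210.071156 = 20.471575
y = (-141.154·-1291.443988 − -3336.695933·-51.440) / -3210.071156 = -3.318570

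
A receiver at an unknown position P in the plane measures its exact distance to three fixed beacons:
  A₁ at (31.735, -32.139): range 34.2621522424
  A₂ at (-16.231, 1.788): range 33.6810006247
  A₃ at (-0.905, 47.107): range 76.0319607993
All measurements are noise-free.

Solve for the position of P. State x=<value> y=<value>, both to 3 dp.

x=-2.375 y=-28.911

eq1: (x − 31.735)² + (y + 32.139)² = 34.2621522424²
eq2: (x + 16.231)² + (y − 1.788)² = 33.6810006247²
eq3: (x + 0.905)² + (y − 47.107)² = 76.0319607993²
eq2−eq1, eq2−eq3 (x²,y² cancel):
  95.932·x − 67.854·y = 1733.897968
  30.652·x + 90.638·y = -2693.203091
det = 95.932·90.638 − -67.854·30.652 = 10774.945424
x = (1733.897968·90.638 − -67.854·-2693.203091) / 10774.945424 = -2.374727
y = (95.932·-2693.203091 − 1733.897968·30.652) / 10774.945424 = -28.910754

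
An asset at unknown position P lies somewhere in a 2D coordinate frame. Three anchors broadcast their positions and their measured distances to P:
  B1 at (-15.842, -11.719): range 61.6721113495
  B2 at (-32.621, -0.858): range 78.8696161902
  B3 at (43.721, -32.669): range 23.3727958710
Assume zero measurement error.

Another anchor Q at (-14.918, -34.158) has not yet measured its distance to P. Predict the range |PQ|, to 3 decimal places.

eq1: (x + 15.842)² + (y + 11.719)² = 61.6721113495²
eq2: (x + 32.621)² + (y + 0.858)² = 78.8696161902²
eq3: (x − 43.721)² + (y + 32.669)² = 23.3727958710²
eq2−eq1, eq2−eq3 (x²,y² cancel):
  33.558·x − 21.722·y = 1740.405160
  152.684·x − 63.622·y = 7588.052368
det = 33.558·-63.622 − -21.722·152.684 = 1181.574772
x = (1740.405160·-63.622 − -21.722·7588.052368) / 1181.574772 = 45.786029
y = (33.558·7588.052368 − 1740.405160·152.684) / 1181.574772 = -9.387607
|P − Q| = √((45.786029 − -14.918)² + (-9.387607 − -34.158)²) = 65.563339

65.563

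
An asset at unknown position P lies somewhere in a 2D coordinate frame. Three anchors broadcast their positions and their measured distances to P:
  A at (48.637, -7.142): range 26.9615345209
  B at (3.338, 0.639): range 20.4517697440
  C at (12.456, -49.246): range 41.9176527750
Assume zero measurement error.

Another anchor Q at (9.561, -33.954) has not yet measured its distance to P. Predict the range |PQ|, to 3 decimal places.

eq1: (x − 48.637)² + (y + 7.142)² = 26.9615345209²
eq2: (x − 3.338)² + (y − 0.639)² = 20.4517697440²
eq3: (x − 12.456)² + (y + 49.246)² = 41.9176527750²
eq1−eq2, eq1−eq3 (x²,y² cancel):
  -90.598·x + 15.562·y = -2096.365910
  -72.362·x − 84.208·y = -866.410751
det = -90.598·-84.208 − 15.562·-72.362 = 8755.173828
x = (-2096.365910·-84.208 − 15.562·-866.410751) / 8755.173828 = 21.703037
y = (-90.598·-866.410751 − -2096.365910·-72.362) / 8755.173828 = -8.361016
|P − Q| = √((21.703037 − 9.561)² + (-8.361016 − -33.954)²) = 28.327194

28.327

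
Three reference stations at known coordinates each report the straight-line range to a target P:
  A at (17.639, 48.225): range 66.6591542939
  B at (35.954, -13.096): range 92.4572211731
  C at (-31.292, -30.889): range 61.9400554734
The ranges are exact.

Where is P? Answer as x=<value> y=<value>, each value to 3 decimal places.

eq1: (x − 17.639)² + (y − 48.225)² = 66.6591542939²
eq2: (x − 35.954)² + (y + 13.096)² = 92.4572211731²
eq3: (x + 31.292)² + (y + 30.889)² = 61.9400554734²
eq2−eq1, eq2−eq3 (x²,y² cancel):
  -36.630·x + 122.642·y = 5277.484510
  -134.492·x − 35.586·y = 5180.891528
det = -36.630·-35.586 − 122.642·-134.492 = 17797.883044
x = (5277.484510·-35.586 − 122.642·5180.891528) / 17797.883044 = -46.252662
y = (-36.630·5180.891528 − 5277.484510·-134.492) / 17797.883044 = 29.217148

x=-46.253 y=29.217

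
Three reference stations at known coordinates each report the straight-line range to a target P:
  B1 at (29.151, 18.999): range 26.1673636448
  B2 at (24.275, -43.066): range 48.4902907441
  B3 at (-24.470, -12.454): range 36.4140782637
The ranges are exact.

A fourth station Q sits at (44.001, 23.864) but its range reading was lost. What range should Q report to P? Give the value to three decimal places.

41.196

eq1: (x − 29.151)² + (y − 18.999)² = 26.1673636448²
eq2: (x − 24.275)² + (y + 43.066)² = 48.4902907441²
eq3: (x + 24.470)² + (y + 12.454)² = 36.4140782637²
eq1−eq3, eq1−eq2 (x²,y² cancel):
  -107.242·x − 62.906·y = -1098.113962
  -9.752·x − 124.130·y = -433.364197
det = -107.242·-124.130 − -62.906·-9.752 = 12698.490148
x = (-1098.113962·-124.130 − -62.906·-433.364197) / 12698.490148 = 8.587452
y = (-107.242·-433.364197 − -1098.113962·-9.752) / 12698.490148 = 2.816558
|P − Q| = √((8.587452 − 44.001)² + (2.816558 − 23.864)²) = 41.196046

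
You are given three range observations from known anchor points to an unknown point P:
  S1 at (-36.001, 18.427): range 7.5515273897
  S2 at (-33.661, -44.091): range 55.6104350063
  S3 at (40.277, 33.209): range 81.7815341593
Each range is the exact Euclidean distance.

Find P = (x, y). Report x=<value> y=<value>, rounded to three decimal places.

x=-38.517 y=11.307

eq1: (x + 36.001)² + (y − 18.427)² = 7.5515273897²
eq2: (x + 33.661)² + (y + 44.091)² = 55.6104350063²
eq3: (x − 40.277)² + (y − 33.209)² = 81.7815341593²
eq3−eq2, eq3−eq1 (x²,y² cancel):
  -147.876·x − 154.600·y = 3947.703640
  -152.556·x − 29.564·y = 5541.745684
det = -147.876·-29.564 − -154.600·-152.556 = -19213.351536
x = (3947.703640·-29.564 − -154.600·5541.745684) / -19213.351536 = -38.517172
y = (-147.876·5541.745684 − 3947.703640·-152.556) / -19213.351536 = 11.306997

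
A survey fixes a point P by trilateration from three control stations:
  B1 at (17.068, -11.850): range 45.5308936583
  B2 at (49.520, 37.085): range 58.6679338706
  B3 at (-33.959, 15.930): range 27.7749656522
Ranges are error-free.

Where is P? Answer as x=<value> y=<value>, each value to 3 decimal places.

x=-8.108 y=26.087

eq1: (x − 17.068)² + (y + 11.850)² = 45.5308936583²
eq2: (x − 49.520)² + (y − 37.085)² = 58.6679338706²
eq3: (x + 33.959)² + (y − 15.930)² = 27.7749656522²
eq2−eq3, eq2−eq1 (x²,y² cancel):
  -166.958·x − 42.310·y = 249.928704
  -64.904·x − 97.870·y = -2026.924314
det = -166.958·-97.870 − -42.310·-64.904 = 13594.091220
x = (249.928704·-97.870 − -42.310·-2026.924314) / 13594.091220 = -8.107912
y = (-166.958·-2026.924314 − 249.928704·-64.904) / 13594.091220 = 26.087261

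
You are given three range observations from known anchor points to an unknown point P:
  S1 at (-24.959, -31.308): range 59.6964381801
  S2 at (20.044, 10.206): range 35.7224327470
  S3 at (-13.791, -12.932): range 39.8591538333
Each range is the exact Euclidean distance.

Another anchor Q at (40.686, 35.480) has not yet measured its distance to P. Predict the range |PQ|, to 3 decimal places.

52.948

eq1: (x + 24.959)² + (y + 31.308)² = 59.6964381801²
eq2: (x − 20.044)² + (y − 10.206)² = 35.7224327470²
eq3: (x + 13.791)² + (y + 12.932)² = 39.8591538333²
eq2−eq3, eq2−eq1 (x²,y² cancel):
  -67.670·x − 46.276·y = -461.156010
  -90.006·x − 83.028·y = -1190.354357
det = -67.670·-83.028 − -46.276·-90.006 = 1453.387104
x = (-461.156010·-83.028 − -46.276·-1190.354357) / 1453.387104 = -11.556437
y = (-67.670·-1190.354357 − -461.156010·-90.006) / 1453.387104 = 26.864468
|P − Q| = √((-11.556437 − 40.686)² + (26.864468 − 35.480)²) = 52.948084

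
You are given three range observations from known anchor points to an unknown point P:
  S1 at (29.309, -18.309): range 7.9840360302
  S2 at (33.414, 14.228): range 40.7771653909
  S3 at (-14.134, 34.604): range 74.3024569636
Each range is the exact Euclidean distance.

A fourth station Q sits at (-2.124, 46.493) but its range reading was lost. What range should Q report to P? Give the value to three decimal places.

78.927

eq1: (x − 29.309)² + (y + 18.309)² = 7.9840360302²
eq2: (x − 33.414)² + (y − 14.228)² = 40.7771653909²
eq3: (x + 14.134)² + (y − 34.604)² = 74.3024569636²
eq1−eq3, eq1−eq2 (x²,y² cancel):
  -86.886·x + 105.826·y = -5254.140469
  8.210·x + 65.074·y = -1474.337968
det = -86.886·65.074 − 105.826·8.210 = -6522.851024
x = (-5254.140469·65.074 − 105.826·-1474.337968) / -6522.851024 = 28.497454
y = (-86.886·-1474.337968 − -5254.140469·8.210) / -6522.851024 = -26.251684
|P − Q| = √((28.497454 − -2.124)² + (-26.251684 − 46.493)²) = 78.926944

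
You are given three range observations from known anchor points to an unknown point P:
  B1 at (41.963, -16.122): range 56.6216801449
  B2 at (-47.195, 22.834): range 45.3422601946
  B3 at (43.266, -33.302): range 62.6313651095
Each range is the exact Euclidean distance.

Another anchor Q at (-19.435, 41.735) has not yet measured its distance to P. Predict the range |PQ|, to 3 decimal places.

50.175

eq1: (x − 41.963)² + (y + 16.122)² = 56.6216801449²
eq2: (x + 47.195)² + (y − 22.834)² = 45.3422601946²
eq3: (x − 43.266)² + (y + 33.302)² = 62.6313651095²
eq2−eq3, eq2−eq1 (x²,y² cancel):
  180.922·x − 112.272·y = -1634.556957
  178.316·x − 77.912·y = -1878.041431
det = 180.922·-77.912 − -112.272·178.316 = 5923.899088
x = (-1634.556957·-77.912 − -112.272·-1878.041431) / 5923.899088 = -14.095423
y = (180.922·-1878.041431 − -1634.556957·178.316) / 5923.899088 = -8.155330
|P − Q| = √((-14.095423 − -19.435)² + (-8.155330 − 41.735)²) = 50.175254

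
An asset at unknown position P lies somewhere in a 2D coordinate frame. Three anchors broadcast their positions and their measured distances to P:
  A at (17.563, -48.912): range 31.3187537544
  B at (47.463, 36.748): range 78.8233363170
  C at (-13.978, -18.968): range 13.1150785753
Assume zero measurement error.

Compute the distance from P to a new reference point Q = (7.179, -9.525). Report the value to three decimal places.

17.653

eq1: (x − 17.563)² + (y + 48.912)² = 31.3187537544²
eq2: (x − 47.463)² + (y − 36.748)² = 78.8233363170²
eq3: (x + 13.978)² + (y + 18.968)² = 13.1150785753²
eq3−eq1, eq3−eq2 (x²,y² cancel):
  63.082·x − 59.888·y = 1336.814154
  122.882·x + 111.432·y = -2993.130697
det = 63.082·111.432 − -59.888·122.882 = 14388.510640
x = (1336.814154·111.432 − -59.888·-2993.130697) / 14388.510640 = -2.105064
y = (63.082·-2993.130697 − 1336.814154·122.882) / 14388.510640 = -24.539237
|P − Q| = √((-2.105064 − 7.179)² + (-24.539237 − -9.525)²) = 17.652794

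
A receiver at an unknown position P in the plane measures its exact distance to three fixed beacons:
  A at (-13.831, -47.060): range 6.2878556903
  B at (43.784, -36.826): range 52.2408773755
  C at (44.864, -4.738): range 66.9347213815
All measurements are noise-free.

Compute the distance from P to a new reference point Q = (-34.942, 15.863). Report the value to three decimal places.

eq1: (x + 13.831)² + (y + 47.060)² = 6.2878556903²
eq2: (x − 43.784)² + (y + 36.826)² = 52.2408773755²
eq3: (x − 44.864)² + (y + 4.738)² = 66.9347213815²
eq1−eq2, eq1−eq3 (x²,y² cancel):
  115.230·x + 20.468·y = -1822.319369
  117.390·x + 84.644·y = -4811.432818
det = 115.230·84.644 − 20.468·117.390 = 7350.789600
x = (-1822.319369·84.644 − 20.468·-4811.432818) / 7350.789600 = -7.586667
y = (115.230·-4811.432818 − -1822.319369·117.390) / 7350.789600 = -46.321464
|P − Q| = √((-7.586667 − -34.942)² + (-46.321464 − 15.863)²) = 67.935423

67.935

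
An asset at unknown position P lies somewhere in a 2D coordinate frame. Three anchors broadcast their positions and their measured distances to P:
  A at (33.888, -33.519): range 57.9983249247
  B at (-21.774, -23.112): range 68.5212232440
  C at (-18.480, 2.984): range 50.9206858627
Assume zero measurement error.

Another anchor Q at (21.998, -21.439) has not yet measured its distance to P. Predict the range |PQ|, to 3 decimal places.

45.972

eq1: (x − 33.888)² + (y + 33.519)² = 57.9983249247²
eq2: (x + 21.774)² + (y + 23.112)² = 68.5212232440²
eq3: (x + 18.480)² + (y − 2.984)² = 50.9206858627²
eq2−eq3, eq2−eq1 (x²,y² cancel):
  6.588·x + 52.192·y = 1444.384822
  111.324·x − 20.814·y = 2595.000626
det = 6.588·-20.814 − 52.192·111.324 = -5947.344840
x = (1444.384822·-20.814 − 52.192·2595.000626) / -5947.344840 = 27.827830
y = (6.588·2595.000626 − 1444.384822·111.324) / -5947.344840 = 24.161846
|P − Q| = √((27.827830 − 21.998)² + (24.161846 − -21.439)²) = 45.971992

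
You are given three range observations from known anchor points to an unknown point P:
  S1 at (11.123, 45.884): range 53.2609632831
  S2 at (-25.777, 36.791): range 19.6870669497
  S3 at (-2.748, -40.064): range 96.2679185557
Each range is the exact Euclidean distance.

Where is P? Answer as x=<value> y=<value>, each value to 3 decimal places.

x=-42.104 y=47.792

eq1: (x − 11.123)² + (y − 45.884)² = 53.2609632831²
eq2: (x + 25.777)² + (y − 36.791)² = 19.6870669497²
eq3: (x + 2.748)² + (y + 40.064)² = 96.2679185557²
eq3−eq2, eq3−eq1 (x²,y² cancel):
  -46.058·x + 153.710·y = 9285.287348
  27.742·x + 171.896·y = 7047.168918
det = -46.058·171.896 − 153.710·27.742 = -12181.408788
x = (9285.287348·171.896 − 153.710·7047.168918) / -12181.408788 = -42.103785
y = (-46.058·7047.168918 − 9285.287348·27.742) / -12181.408788 = 47.791759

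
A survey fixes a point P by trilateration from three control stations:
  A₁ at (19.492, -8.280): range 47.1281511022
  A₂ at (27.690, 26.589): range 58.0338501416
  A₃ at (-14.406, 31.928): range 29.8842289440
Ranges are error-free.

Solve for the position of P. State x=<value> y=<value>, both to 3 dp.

eq1: (x − 19.492)² + (y + 8.280)² = 47.1281511022²
eq2: (x − 27.690)² + (y − 26.589)² = 58.0338501416²
eq3: (x + 14.406)² + (y − 31.928)² = 29.8842289440²
eq1−eq2, eq1−eq3 (x²,y² cancel):
  16.396·x + 69.738·y = -121.650579
  -67.796·x + 80.416·y = 2106.429043
det = 16.396·80.416 − 69.738·-67.796 = 6046.458184
x = (-121.650579·80.416 − 69.738·2106.429043) / 6046.458184 = -25.912823
y = (16.396·2106.429043 − -121.650579·-67.796) / 6046.458184 = 4.347932

x=-25.913 y=4.348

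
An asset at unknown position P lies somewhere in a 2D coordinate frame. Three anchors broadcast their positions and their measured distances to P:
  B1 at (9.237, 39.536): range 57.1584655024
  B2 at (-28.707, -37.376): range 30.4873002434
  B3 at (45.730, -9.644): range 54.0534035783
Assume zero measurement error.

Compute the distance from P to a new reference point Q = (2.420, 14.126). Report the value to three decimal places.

eq1: (x − 9.237)² + (y − 39.536)² = 57.1584655024²
eq2: (x + 28.707)² + (y + 37.376)² = 30.4873002434²
eq3: (x − 45.730)² + (y + 9.644)² = 54.0534035783²
eq2−eq3, eq2−eq1 (x²,y² cancel):
  148.874·x + 55.464·y = -2029.112551
  75.888·x + 153.824·y = -2910.254462
det = 148.874·153.824 − 55.464·75.888 = 18691.342144
x = (-2029.112551·153.824 − 55.464·-2910.254462) / 18691.342144 = -8.063191
y = (148.874·-2910.254462 − -2029.112551·75.888) / 18691.342144 = -14.941459
|P − Q| = √((-8.063191 − 2.420)² + (-14.941459 − 14.126)²) = 30.900073

30.900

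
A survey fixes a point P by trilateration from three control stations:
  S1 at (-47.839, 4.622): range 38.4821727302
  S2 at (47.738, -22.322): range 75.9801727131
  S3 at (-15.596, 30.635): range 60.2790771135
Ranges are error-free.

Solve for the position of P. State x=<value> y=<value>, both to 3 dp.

x=-28.002 y=-28.354

eq1: (x + 47.839)² + (y − 4.622)² = 38.4821727302²
eq2: (x − 47.738)² + (y + 22.322)² = 75.9801727131²
eq3: (x + 15.596)² + (y − 30.635)² = 60.2790771135²
eq2−eq3, eq2−eq1 (x²,y² cancel):
  -126.668·x + 105.914·y = 543.969621
  -191.154·x + 53.888·y = 3824.853504
det = -126.668·53.888 − 105.914·-191.154 = 13419.999572
x = (543.969621·53.888 − 105.914·3824.853504) / 13419.999572 = -28.002393
y = (-126.668·3824.853504 − 543.969621·-191.154) / 13419.999572 = -28.353546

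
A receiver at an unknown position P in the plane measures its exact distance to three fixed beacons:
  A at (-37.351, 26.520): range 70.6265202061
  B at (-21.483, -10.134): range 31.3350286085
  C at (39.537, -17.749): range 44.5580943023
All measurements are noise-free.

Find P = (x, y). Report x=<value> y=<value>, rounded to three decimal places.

x=-1.760 y=-34.483

eq1: (x + 37.351)² + (y − 26.520)² = 70.6265202061²
eq2: (x + 21.483)² + (y + 10.134)² = 31.3350286085²
eq3: (x − 39.537)² + (y + 17.749)² = 44.5580943023²
eq3−eq2, eq3−eq1 (x²,y² cancel):
  -122.040·x + 15.230·y = -310.444375
  -153.776·x + 88.538·y = -2782.475358
det = -122.040·88.538 − 15.230·-153.776 = -8463.169040
x = (-310.444375·88.538 − 15.230·-2782.475358) / -8463.169040 = -1.759504
y = (-122.040·-2782.475358 − -310.444375·-153.776) / -8463.169040 = -34.482875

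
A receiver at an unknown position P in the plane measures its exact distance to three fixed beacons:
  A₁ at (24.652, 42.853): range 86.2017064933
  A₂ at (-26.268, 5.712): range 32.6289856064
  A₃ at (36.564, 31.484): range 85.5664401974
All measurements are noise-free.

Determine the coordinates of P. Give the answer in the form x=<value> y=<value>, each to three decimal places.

eq1: (x − 24.652)² + (y − 42.853)² = 86.2017064933²
eq2: (x + 26.268)² + (y − 5.712)² = 32.6289856064²
eq3: (x − 36.564)² + (y − 31.484)² = 85.5664401974²
eq3−eq1, eq3−eq2 (x²,y² cancel):
  -23.824·x + 22.738·y = 6.813847
  -125.664·x − 51.544·y = 4651.431402
det = -23.824·-51.544 − 22.738·-125.664 = 4085.332288
x = (6.813847·-51.544 − 22.738·4651.431402) / 4085.332288 = -25.974744
y = (-23.824·4651.431402 − 6.813847·-125.664) / 4085.332288 = -26.915668

x=-25.975 y=-26.916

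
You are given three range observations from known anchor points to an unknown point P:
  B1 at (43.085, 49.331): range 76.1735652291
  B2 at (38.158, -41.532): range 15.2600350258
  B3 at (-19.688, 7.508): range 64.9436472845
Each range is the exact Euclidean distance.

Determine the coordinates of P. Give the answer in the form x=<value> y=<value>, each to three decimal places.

x=35.652 y=-26.479

eq1: (x − 43.085)² + (y − 49.331)² = 76.1735652291²
eq2: (x − 38.158)² + (y + 41.532)² = 15.2600350258²
eq3: (x + 19.688)² + (y − 7.508)² = 64.9436472845²
eq2−eq1, eq2−eq3 (x²,y² cancel):
  9.854·x + 181.726·y = -4460.618573
  -115.692·x + 98.080·y = -6721.761234
det = 9.854·98.080 − 181.726·-115.692 = 21990.724712
x = (-4460.618573·98.080 − 181.726·-6721.761234) / 21990.724712 = 35.652364
y = (9.854·-6721.761234 − -4460.618573·-115.692) / 21990.724712 = -26.479078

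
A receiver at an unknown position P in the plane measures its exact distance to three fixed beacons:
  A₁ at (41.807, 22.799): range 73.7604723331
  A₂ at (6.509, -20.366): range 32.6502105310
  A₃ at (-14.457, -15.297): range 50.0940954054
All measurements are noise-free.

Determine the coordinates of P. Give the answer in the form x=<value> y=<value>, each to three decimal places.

x=23.026 y=-48.530

eq1: (x − 41.807)² + (y − 22.799)² = 73.7604723331²
eq2: (x − 6.509)² + (y + 20.366)² = 32.6502105310²
eq3: (x + 14.457)² + (y + 15.297)² = 50.0940954054²
eq3−eq2, eq3−eq1 (x²,y² cancel):
  41.932·x − 10.138·y = 1457.520126
  112.528·x + 76.192·y = -1106.572292
det = 41.932·76.192 − -10.138·112.528 = 4335.691808
x = (1457.520126·76.192 − -10.138·-1106.572292) / 4335.691808 = 23.025839
y = (41.932·-1106.572292 − 1457.520126·112.528) / 4335.691808 = -48.530344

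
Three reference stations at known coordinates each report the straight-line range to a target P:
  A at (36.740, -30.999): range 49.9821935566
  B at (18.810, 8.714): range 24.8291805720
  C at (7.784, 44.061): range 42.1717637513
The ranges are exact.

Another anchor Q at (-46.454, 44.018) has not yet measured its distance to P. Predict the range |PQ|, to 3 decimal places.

91.528

eq1: (x − 36.740)² + (y + 30.999)² = 49.9821935566²
eq2: (x − 18.810)² + (y − 8.714)² = 24.8291805720²
eq3: (x − 7.784)² + (y − 44.061)² = 42.1717637513²
eq2−eq3, eq2−eq1 (x²,y² cancel):
  -22.052·x + 70.694·y = 410.243031
  35.860·x − 79.426·y = -0.715760
det = -22.052·-79.426 − 70.694·35.860 = -783.584688
x = (410.243031·-79.426 − 70.694·-0.715760) / -783.584688 = 41.518630
y = (-22.052·-0.715760 − 410.243031·35.860) / -783.584688 = 18.754235
|P − Q| = √((41.518630 − -46.454)² + (18.754235 − 44.018)²) = 91.528365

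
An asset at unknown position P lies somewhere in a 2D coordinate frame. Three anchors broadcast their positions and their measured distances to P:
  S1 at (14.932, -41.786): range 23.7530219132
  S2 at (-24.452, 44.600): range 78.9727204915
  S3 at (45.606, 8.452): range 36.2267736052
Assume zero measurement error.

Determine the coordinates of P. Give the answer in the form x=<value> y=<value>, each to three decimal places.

x=22.151 y=-19.156

eq1: (x − 14.932)² + (y + 41.786)² = 23.7530219132²
eq2: (x + 24.452)² + (y − 44.600)² = 78.9727204915²
eq3: (x − 45.606)² + (y − 8.452)² = 36.2267736052²
eq3−eq1, eq3−eq2 (x²,y² cancel):
  -61.348·x − 100.476·y = 565.863956
  -140.116·x + 72.296·y = -4488.594692
det = -61.348·72.296 − -100.476·-140.116 = -18513.510224
x = (565.863956·72.296 − -100.476·-4488.594692) / -18513.510224 = 22.150653
y = (-61.348·-4488.594692 − 565.863956·-140.116) / -18513.510224 = -19.156437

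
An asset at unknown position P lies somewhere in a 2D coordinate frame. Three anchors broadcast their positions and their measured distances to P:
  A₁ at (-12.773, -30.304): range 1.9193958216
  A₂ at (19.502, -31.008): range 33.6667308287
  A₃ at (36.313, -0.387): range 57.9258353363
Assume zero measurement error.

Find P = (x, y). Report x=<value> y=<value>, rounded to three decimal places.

x=-14.100 y=-28.917

eq1: (x + 12.773)² + (y + 30.304)² = 1.9193958216²
eq2: (x − 19.502)² + (y + 31.008)² = 33.6667308287²
eq3: (x − 36.313)² + (y + 0.387)² = 57.9258353363²
eq2−eq1, eq2−eq3 (x²,y² cancel):
  -64.550·x + 1.408·y = 869.422561
  33.622·x + 61.242·y = -2244.993965
det = -64.550·61.242 − 1.408·33.622 = -4000.510876
x = (869.422561·61.242 − 1.408·-2244.993965) / -4000.510876 = -14.099731
y = (-64.550·-2244.993965 − 869.422561·33.622) / -4000.510876 = -28.916966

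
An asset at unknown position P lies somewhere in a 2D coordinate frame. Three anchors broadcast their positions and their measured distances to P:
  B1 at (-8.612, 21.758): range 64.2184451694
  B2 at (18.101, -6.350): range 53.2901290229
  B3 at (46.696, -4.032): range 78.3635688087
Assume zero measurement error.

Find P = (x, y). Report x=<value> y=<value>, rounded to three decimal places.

x=-22.422 y=-40.958

eq1: (x + 8.612)² + (y − 21.758)² = 64.2184451694²
eq2: (x − 18.101)² + (y + 6.350)² = 53.2901290229²
eq3: (x − 46.696)² + (y + 4.032)² = 78.3635688087²
eq3−eq1, eq3−eq2 (x²,y² cancel):
  -110.616·x + 51.580·y = 367.643884
  -57.190·x − 4.636·y = 1472.206326
det = -110.616·-4.636 − 51.580·-57.190 = 3462.675976
x = (367.643884·-4.636 − 51.580·1472.206326) / 3462.675976 = -22.422196
y = (-110.616·1472.206326 − 367.643884·-57.190) / 3462.675976 = -40.957925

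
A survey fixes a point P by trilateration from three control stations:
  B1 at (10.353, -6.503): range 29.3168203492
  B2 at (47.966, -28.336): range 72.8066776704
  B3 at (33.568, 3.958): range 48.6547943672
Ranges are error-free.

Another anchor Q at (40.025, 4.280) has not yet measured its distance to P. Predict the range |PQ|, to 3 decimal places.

55.063

eq1: (x − 10.353)² + (y + 6.503)² = 29.3168203492²
eq2: (x − 47.966)² + (y + 28.336)² = 72.8066776704²
eq3: (x − 33.568)² + (y − 3.958)² = 48.6547943672²
eq3−eq2, eq3−eq1 (x²,y² cancel):
  28.796·x − 64.588·y = -972.333634
  -46.430·x − 20.922·y = 514.810290
det = 28.796·-20.922 − -64.588·-46.430 = -3601.290752
x = (-972.333634·-20.922 − -64.588·514.810290) / -3601.290752 = -14.881812
y = (28.796·514.810290 − -972.333634·-46.430) / -3601.290752 = 8.419474
|P − Q| = √((-14.881812 − 40.025)² + (8.419474 − 4.280)²) = 55.062630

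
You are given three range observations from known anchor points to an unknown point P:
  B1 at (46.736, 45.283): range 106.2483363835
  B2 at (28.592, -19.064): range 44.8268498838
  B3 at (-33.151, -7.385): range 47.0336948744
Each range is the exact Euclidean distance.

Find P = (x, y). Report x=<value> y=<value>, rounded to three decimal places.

x=-6.918 y=-46.423

eq1: (x − 46.736)² + (y − 45.283)² = 106.2483363835²
eq2: (x − 28.592)² + (y + 19.064)² = 44.8268498838²
eq3: (x + 33.151)² + (y + 7.385)² = 47.0336948744²
eq1−eq3, eq1−eq2 (x²,y² cancel):
  -159.774·x − 105.336·y = 5995.263772
  -36.288·x − 128.694·y = 6225.397289
det = -159.774·-128.694 − -105.336·-36.288 = 16739.522388
x = (5995.263772·-128.694 − -105.336·6225.397289) / 16739.522388 = -6.917523
y = (-159.774·6225.397289 − 5995.263772·-36.288) / 16739.522388 = -46.423098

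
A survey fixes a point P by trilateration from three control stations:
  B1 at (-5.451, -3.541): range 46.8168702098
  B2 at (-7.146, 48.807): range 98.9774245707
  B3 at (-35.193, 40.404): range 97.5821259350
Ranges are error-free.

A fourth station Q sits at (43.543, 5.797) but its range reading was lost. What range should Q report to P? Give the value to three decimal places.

69.224

eq1: (x + 5.451)² + (y + 3.541)² = 46.8168702098²
eq2: (x + 7.146)² + (y − 48.807)² = 98.9774245707²
eq3: (x + 35.193)² + (y − 40.404)² = 97.5821259350²
eq3−eq1, eq3−eq2 (x²,y² cancel):
  59.484·x − 87.890·y = 4501.673583
  56.094·x + 16.806·y = -712.101173
det = 59.484·16.806 − -87.890·56.094 = 5929.789764
x = (4501.673583·16.806 − -87.890·-712.101173) / 5929.789764 = 2.203882
y = (59.484·-712.101173 − 4501.673583·56.094) / 5929.789764 = -49.727818
|P − Q| = √((2.203882 − 43.543)² + (-49.727818 − 5.797)²) = 69.223754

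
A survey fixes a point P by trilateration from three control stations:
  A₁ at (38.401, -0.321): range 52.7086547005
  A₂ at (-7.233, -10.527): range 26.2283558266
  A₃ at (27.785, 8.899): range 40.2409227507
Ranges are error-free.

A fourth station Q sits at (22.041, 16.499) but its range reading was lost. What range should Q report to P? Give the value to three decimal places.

eq1: (x − 38.401)² + (y + 0.321)² = 52.7086547005²
eq2: (x + 7.233)² + (y + 10.527)² = 26.2283558266²
eq3: (x − 27.785)² + (y − 8.899)² = 40.2409227507²
eq2−eq3, eq2−eq1 (x²,y² cancel):
  70.036·x + 38.852·y = -243.340806
  91.268·x + 20.412·y = -778.669807
det = 70.036·20.412 − 38.852·91.268 = -2116.369504
x = (-243.340806·20.412 − 38.852·-778.669807) / -2116.369504 = -11.947728
y = (70.036·-778.669807 − -243.340806·91.268) / -2116.369504 = 15.274124
|P − Q| = √((-11.947728 − 22.041)² + (15.274124 − 16.499)²) = 34.010792

34.011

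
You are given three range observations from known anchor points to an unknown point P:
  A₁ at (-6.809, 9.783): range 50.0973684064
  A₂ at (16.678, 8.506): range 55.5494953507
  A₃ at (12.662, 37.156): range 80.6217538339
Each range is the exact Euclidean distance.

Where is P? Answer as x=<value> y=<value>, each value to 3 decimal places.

x=-10.011 y=-40.212

eq1: (x + 6.809)² + (y − 9.783)² = 50.0973684064²
eq2: (x − 16.678)² + (y − 8.506)² = 55.5494953507²
eq3: (x − 12.662)² + (y − 37.156)² = 80.6217538339²
eq3−eq1, eq3−eq2 (x²,y² cancel):
  -38.942·x − 54.746·y = 2591.295860
  8.032·x − 57.300·y = 2223.733898
det = -38.942·-57.300 − -54.746·8.032 = 2671.096472
x = (2591.295860·-57.300 − -54.746·2223.733898) / 2671.096472 = -10.011139
y = (-38.942·2223.733898 − 2591.295860·8.032) / 2671.096472 = -40.211926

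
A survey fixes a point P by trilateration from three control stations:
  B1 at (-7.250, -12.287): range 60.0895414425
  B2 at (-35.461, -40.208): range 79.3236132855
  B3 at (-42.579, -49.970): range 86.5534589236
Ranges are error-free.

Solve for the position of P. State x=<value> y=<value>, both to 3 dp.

x=43.770 y=-44.031

eq1: (x + 7.250)² + (y + 12.287)² = 60.0895414425²
eq2: (x + 35.461)² + (y + 40.208)² = 79.3236132855²
eq3: (x + 42.579)² + (y + 49.970)² = 86.5534589236²
eq2−eq3, eq2−eq1 (x²,y² cancel):
  -14.236·x − 19.524·y = 236.540729
  56.422·x + 55.842·y = 10.849718
det = -14.236·55.842 − -19.524·56.422 = 306.616416
x = (236.540729·55.842 − -19.524·10.849718) / 306.616416 = 43.770446
y = (-14.236·10.849718 − 236.540729·56.422) / 306.616416 = -44.030772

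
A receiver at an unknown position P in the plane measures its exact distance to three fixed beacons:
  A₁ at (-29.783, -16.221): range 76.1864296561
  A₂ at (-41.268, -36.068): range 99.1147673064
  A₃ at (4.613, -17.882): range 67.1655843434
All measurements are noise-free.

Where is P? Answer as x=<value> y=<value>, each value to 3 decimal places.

x=9.408 y=49.112

eq1: (x + 29.783)² + (y + 16.221)² = 76.1864296561²
eq2: (x + 41.268)² + (y + 36.068)² = 99.1147673064²
eq3: (x − 4.613)² + (y + 17.882)² = 67.1655843434²
eq1−eq3, eq1−eq2 (x²,y² cancel):
  68.792·x − 3.322·y = 484.054107
  -22.970·x − 39.694·y = -2165.564516
det = 68.792·-39.694 − -3.322·-22.970 = -2806.935988
x = (484.054107·-39.694 − -3.322·-2165.564516) / -2806.935988 = 9.408141
y = (68.792·-2165.564516 − 484.054107·-22.970) / -2806.935988 = 49.112196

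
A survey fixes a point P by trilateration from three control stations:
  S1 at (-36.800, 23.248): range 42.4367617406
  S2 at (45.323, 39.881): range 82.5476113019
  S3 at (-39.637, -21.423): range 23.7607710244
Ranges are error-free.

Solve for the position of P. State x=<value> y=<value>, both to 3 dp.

eq1: (x + 36.800)² + (y − 23.248)² = 42.4367617406²
eq2: (x − 45.323)² + (y − 39.881)² = 82.5476113019²
eq3: (x + 39.637)² + (y + 21.423)² = 23.7607710244²
eq2−eq3, eq2−eq1 (x²,y² cancel):
  -169.920·x − 122.608·y = 4634.902100
  -164.246·x − 33.266·y = 3263.270399
det = -169.920·-33.266 − -122.608·-164.246 = -14485.314848
x = (4634.902100·-33.266 − -122.608·3263.270399) / -14485.314848 = -16.977084
y = (-169.920·3263.270399 − 4634.902100·-164.246) / -14485.314848 = -14.274403

x=-16.977 y=-14.274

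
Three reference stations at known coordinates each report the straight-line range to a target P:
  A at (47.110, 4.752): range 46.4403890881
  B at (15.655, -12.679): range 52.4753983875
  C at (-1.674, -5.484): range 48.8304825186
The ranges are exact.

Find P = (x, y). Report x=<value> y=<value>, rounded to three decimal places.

eq1: (x − 47.110)² + (y − 4.752)² = 46.4403890881²
eq2: (x − 15.655)² + (y + 12.679)² = 52.4753983875²
eq3: (x + 1.674)² + (y + 5.484)² = 48.8304825186²
eq2−eq3, eq2−eq1 (x²,y² cancel):
  -34.658·x + 14.390·y = -3.708121
  62.910·x + 34.862·y = 2433.055235
det = -34.658·34.862 − 14.390·62.910 = -2113.522096
x = (-3.708121·34.862 − 14.390·2433.055235) / -2113.522096 = 16.626719
y = (-34.658·2433.055235 − -3.708121·62.910) / -2113.522096 = 39.787401

x=16.627 y=39.787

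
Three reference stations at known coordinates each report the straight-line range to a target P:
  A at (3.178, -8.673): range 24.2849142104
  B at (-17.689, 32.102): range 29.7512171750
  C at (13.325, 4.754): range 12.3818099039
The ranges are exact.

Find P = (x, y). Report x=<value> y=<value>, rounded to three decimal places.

eq1: (x − 3.178)² + (y + 8.673)² = 24.2849142104²
eq2: (x + 17.689)² + (y − 32.102)² = 29.7512171750²
eq3: (x − 13.325)² + (y − 4.754)² = 12.3818099039²
eq3−eq1, eq3−eq2 (x²,y² cancel):
  -20.294·x − 26.854·y = -551.283370
  -62.028·x + 54.696·y = 411.457277
det = -20.294·54.696 − -26.854·-62.028 = -2775.700536
x = (-551.283370·54.696 − -26.854·411.457277) / -2775.700536 = 6.882487
y = (-20.294·411.457277 − -551.283370·-62.028) / -2775.700536 = 15.327705

x=6.882 y=15.328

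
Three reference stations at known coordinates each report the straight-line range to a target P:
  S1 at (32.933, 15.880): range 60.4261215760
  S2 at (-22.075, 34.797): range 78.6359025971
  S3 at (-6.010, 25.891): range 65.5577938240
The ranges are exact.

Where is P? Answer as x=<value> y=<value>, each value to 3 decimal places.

x=6.506 y=-38.461

eq1: (x − 32.933)² + (y − 15.880)² = 60.4261215760²
eq2: (x + 22.075)² + (y − 34.797)² = 78.6359025971²
eq3: (x + 6.010)² + (y − 25.891)² = 65.5577938240²
eq1−eq2, eq1−eq3 (x²,y² cancel):
  -110.016·x + 37.834·y = -2170.909064
  -77.886·x + 20.022·y = -1276.801070
det = -110.016·20.022 − 37.834·-77.886 = 743.998572
x = (-2170.909064·20.022 − 37.834·-1276.801070) / 743.998572 = 6.506129
y = (-110.016·-1276.801070 − -2170.909064·-77.886) / 743.998572 = -38.460930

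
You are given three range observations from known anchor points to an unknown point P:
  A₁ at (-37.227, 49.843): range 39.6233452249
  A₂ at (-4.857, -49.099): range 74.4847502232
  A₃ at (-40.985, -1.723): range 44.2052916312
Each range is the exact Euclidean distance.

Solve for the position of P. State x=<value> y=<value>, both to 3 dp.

eq1: (x + 37.227)² + (y − 49.843)² = 39.6233452249²
eq2: (x + 4.857)² + (y + 49.099)² = 74.4847502232²
eq3: (x + 40.985)² + (y + 1.723)² = 44.2052916312²
eq1−eq3, eq1−eq2 (x²,y² cancel):
  -7.516·x − 103.132·y = -2571.533545
  64.740·x − 197.884·y = -5413.840457
det = -7.516·-197.884 − -103.132·64.740 = 8164.061824
x = (-2571.533545·-197.884 − -103.132·-5413.840457) / 8164.061824 = -6.060078
y = (-7.516·-5413.840457 − -2571.533545·64.740) / 8164.061824 = 25.376034

x=-6.060 y=25.376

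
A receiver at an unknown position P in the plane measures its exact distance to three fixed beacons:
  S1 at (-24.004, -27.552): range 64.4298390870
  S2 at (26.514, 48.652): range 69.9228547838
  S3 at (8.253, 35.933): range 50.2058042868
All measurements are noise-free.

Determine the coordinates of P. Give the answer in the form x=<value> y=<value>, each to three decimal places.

x=-41.927 y=34.335

eq1: (x + 24.004)² + (y + 27.552)² = 64.4298390870²
eq2: (x − 26.514)² + (y − 48.652)² = 69.9228547838²
eq3: (x − 8.253)² + (y − 35.933)² = 50.2058042868²
eq3−eq2, eq3−eq1 (x²,y² cancel):
  36.522·x + 25.438·y = -657.866035
  -64.514·x − 126.970·y = -1654.569159
det = 36.522·-126.970 − 25.438·-64.514 = -2996.091208
x = (-657.866035·-126.970 − 25.438·-1654.569159) / -2996.091208 = -41.927355
y = (36.522·-1654.569159 − -657.866035·-64.514) / -2996.091208 = 34.334650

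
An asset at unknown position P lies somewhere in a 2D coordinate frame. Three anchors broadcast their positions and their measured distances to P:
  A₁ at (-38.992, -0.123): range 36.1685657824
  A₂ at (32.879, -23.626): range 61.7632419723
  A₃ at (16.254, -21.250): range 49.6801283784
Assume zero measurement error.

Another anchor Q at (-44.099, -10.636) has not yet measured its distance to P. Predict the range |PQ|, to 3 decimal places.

eq1: (x + 38.992)² + (y + 0.123)² = 36.1685657824²
eq2: (x − 32.879)² + (y + 23.626)² = 61.7632419723²
eq3: (x − 16.254)² + (y + 21.250)² = 49.6801283784²
eq2−eq3, eq2−eq1 (x²,y² cancel):
  -33.250·x + 4.752·y = 423.121402
  -143.742·x + 47.006·y = 2387.707584
det = -33.250·47.006 − 4.752·-143.742 = -879.887516
x = (423.121402·47.006 − 4.752·2387.707584) / -879.887516 = -9.709034
y = (-33.250·2387.707584 − 423.121402·-143.742) / -879.887516 = 21.106062
|P − Q| = √((-9.709034 − -44.099)² + (21.106062 − -10.636)²) = 46.799874

46.800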